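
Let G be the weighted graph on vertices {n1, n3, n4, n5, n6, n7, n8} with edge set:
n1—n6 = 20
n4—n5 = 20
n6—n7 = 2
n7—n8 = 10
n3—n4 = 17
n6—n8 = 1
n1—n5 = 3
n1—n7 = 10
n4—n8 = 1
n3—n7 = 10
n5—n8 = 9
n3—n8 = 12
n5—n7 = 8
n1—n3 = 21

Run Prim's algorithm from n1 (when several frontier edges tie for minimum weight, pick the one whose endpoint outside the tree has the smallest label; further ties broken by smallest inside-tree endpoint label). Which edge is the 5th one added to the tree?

n4-n8

Prim's algorithm from n1:
Step 1: cheapest edge leaving the tree is n1—n5 (3); add n5.
Step 2: cheapest edge leaving the tree is n5—n7 (8); add n7.
Step 3: cheapest edge leaving the tree is n6—n7 (2); add n6.
Step 4: cheapest edge leaving the tree is n6—n8 (1); add n8.
Step 5: cheapest edge leaving the tree is n4—n8 (1); add n4.
Step 6: cheapest edge leaving the tree is n3—n7 (10); add n3.
The 5th edge added is n4—n8.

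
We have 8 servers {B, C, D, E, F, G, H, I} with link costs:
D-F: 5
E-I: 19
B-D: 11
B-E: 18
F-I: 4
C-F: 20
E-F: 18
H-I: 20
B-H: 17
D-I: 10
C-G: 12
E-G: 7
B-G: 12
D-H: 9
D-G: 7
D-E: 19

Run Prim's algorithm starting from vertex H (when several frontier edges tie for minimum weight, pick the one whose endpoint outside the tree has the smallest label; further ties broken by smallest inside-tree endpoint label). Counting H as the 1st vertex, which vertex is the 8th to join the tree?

Grow the tree from H using Prim:
Step 1: cheapest edge leaving the tree is D-H (9); add D.
Step 2: cheapest edge leaving the tree is D-F (5); add F.
Step 3: cheapest edge leaving the tree is F-I (4); add I.
Step 4: cheapest edge leaving the tree is D-G (7); add G.
Step 5: cheapest edge leaving the tree is E-G (7); add E.
Step 6: cheapest edge leaving the tree is B-D (11); add B.
Step 7: cheapest edge leaving the tree is C-G (12); add C.
Vertex order: H, D, F, I, G, E, B, C. The 8th vertex is C.

C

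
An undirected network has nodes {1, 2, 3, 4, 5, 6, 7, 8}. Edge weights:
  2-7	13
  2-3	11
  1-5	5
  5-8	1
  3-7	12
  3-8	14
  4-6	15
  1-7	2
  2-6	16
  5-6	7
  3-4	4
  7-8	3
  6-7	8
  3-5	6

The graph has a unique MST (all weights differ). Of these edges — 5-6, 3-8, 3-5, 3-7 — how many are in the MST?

Sort edges by weight, then run Kruskal:
5-8 (1): add — endpoints in different components.
1-7 (2): add — endpoints in different components.
7-8 (3): add — endpoints in different components.
3-4 (4): add — endpoints in different components.
1-5 (5): skip — 1 and 5 already connected.
3-5 (6): add — endpoints in different components.
5-6 (7): add — endpoints in different components.
6-7 (8): skip — 6 and 7 already connected.
2-3 (11): add — endpoints in different components.
MST edge set: {5-8, 1-7, 7-8, 3-4, 3-5, 5-6, 2-3}.
Of the listed edges, {5-6, 3-5} are in the MST → 2.

2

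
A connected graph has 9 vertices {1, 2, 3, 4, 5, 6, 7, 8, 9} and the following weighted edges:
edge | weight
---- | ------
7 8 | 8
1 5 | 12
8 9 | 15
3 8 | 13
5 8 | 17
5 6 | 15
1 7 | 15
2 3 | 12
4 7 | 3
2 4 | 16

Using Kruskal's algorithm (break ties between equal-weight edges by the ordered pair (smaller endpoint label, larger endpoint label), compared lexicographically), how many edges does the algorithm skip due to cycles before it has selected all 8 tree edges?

Kruskal: consider edges lightest-first.
4 7 (3): add — endpoints in different components.
7 8 (8): add — endpoints in different components.
1 5 (12): add — endpoints in different components.
2 3 (12): add — endpoints in different components.
3 8 (13): add — endpoints in different components.
1 7 (15): add — endpoints in different components.
5 6 (15): add — endpoints in different components.
8 9 (15): add — endpoints in different components.
Edges rejected before the tree was complete: 0.

0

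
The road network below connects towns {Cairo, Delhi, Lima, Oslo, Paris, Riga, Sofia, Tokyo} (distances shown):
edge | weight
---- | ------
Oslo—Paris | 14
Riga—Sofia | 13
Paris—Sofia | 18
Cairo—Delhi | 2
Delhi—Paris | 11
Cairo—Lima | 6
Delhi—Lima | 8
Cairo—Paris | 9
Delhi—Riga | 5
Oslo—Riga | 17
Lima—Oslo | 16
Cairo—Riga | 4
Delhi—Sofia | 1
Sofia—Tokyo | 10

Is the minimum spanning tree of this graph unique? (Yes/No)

Kruskal's algorithm — process edges by increasing weight (ties by edge label):
Delhi—Sofia (1): add — endpoints in different components.
Cairo—Delhi (2): add — endpoints in different components.
Cairo—Riga (4): add — endpoints in different components.
Delhi—Riga (5): skip — Riga and Delhi already connected.
Cairo—Lima (6): add — endpoints in different components.
Delhi—Lima (8): skip — Lima and Delhi already connected.
Cairo—Paris (9): add — endpoints in different components.
Sofia—Tokyo (10): add — endpoints in different components.
Delhi—Paris (11): skip — Paris and Delhi already connected.
Riga—Sofia (13): skip — Sofia and Riga already connected.
Oslo—Paris (14): add — endpoints in different components.
Every non-tree edge has weight strictly greater than the heaviest edge on the tree path between its endpoints, so the MST is unique.

Yes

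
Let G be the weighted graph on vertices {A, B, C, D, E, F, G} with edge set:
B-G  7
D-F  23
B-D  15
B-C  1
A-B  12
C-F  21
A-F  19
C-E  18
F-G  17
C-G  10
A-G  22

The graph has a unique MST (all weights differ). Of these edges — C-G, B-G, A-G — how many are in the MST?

Kruskal's algorithm — process edges by increasing weight (ties by edge label):
B-C (1): add — endpoints in different components.
B-G (7): add — endpoints in different components.
C-G (10): skip — C and G already connected.
A-B (12): add — endpoints in different components.
B-D (15): add — endpoints in different components.
F-G (17): add — endpoints in different components.
C-E (18): add — endpoints in different components.
MST edge set: {B-C, B-G, A-B, B-D, F-G, C-E}.
Of the listed edges, {B-G} are in the MST → 1.

1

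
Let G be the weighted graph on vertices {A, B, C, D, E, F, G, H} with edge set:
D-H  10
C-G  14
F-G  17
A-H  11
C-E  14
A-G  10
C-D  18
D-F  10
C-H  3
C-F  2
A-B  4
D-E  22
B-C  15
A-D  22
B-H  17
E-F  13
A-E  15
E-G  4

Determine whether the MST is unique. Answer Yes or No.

Sort edges by weight, then run Kruskal:
C-F (2): add — endpoints in different components.
C-H (3): add — endpoints in different components.
A-B (4): add — endpoints in different components.
E-G (4): add — endpoints in different components.
A-G (10): add — endpoints in different components.
D-F (10): add — endpoints in different components.
D-H (10): skip — D and H already connected.
A-H (11): add — endpoints in different components.
Non-tree edge D-H has weight 10, equal to the heaviest edge on its tree cycle — swapping gives another MST of the same weight. Not unique.

No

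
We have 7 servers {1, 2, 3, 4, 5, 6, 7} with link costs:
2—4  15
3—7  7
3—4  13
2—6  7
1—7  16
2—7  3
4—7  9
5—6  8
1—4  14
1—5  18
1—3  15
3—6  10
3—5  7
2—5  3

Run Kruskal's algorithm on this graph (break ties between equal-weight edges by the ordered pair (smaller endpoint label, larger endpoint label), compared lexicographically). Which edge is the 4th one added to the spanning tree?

3-5

Sort edges by weight, then run Kruskal:
2—5 (3): add — endpoints in different components.
2—7 (3): add — endpoints in different components.
2—6 (7): add — endpoints in different components.
3—5 (7): add — endpoints in different components.
3—7 (7): skip — 3 and 7 already connected.
5—6 (8): skip — 5 and 6 already connected.
4—7 (9): add — endpoints in different components.
3—6 (10): skip — 3 and 6 already connected.
3—4 (13): skip — 3 and 4 already connected.
1—4 (14): add — endpoints in different components.
The 4th edge added is 3—5.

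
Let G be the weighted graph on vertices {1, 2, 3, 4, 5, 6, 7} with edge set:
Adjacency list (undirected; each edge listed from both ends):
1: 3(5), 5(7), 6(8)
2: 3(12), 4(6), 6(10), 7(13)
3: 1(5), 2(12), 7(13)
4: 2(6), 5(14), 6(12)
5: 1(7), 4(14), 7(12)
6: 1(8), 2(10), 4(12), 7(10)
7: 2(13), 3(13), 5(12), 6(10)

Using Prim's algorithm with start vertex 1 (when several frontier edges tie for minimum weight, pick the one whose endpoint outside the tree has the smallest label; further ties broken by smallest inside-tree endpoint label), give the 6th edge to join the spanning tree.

Prim's algorithm from 1:
Step 1: frontier [1–3 5, 1–5 7, 1–6 8] → take 1–3 (5); add 3.
Step 2: frontier [1–5 7, 1–6 8, 2–3 12, 3–7 13] → take 1–5 (7); add 5.
Step 3: frontier [1–6 8, 2–3 12, 3–7 13, 5–7 12, 4–5 14] → take 1–6 (8); add 6.
Step 4: frontier [2–3 12, 3–7 13, 5–7 12, 4–5 14, 2–6 10, 6–7 10, 4–6 12] → take 2–6 (10); add 2.
Step 5: frontier [2–4 6, 2–7 13, 3–7 13, 5–7 12, 4–5 14, 6–7 10, 4–6 12] → take 2–4 (6); add 4.
Step 6: frontier [2–7 13, 3–7 13, 5–7 12, 6–7 10] → take 6–7 (10); add 7.
The 6th edge added is 6–7.

6-7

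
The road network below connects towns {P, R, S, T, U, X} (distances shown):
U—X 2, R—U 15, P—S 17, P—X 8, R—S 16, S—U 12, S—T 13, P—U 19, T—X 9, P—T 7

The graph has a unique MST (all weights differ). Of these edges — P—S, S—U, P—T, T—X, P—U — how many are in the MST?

Kruskal's algorithm — process edges by increasing weight (ties by edge label):
U—X (2): add. Components now {R} {P} {T} {U,X} {S}
P—T (7): add. Components now {R} {P,T} {U,X} {S}
P—X (8): add. Components now {R} {P,T,U,X} {S}
T—X (9): skip — T and X already connected.
S—U (12): add. Components now {R} {P,S,T,U,X}
S—T (13): skip — T and S already connected.
R—U (15): add. Components now {P,R,S,T,U,X}
MST edge set: {U—X, P—T, P—X, S—U, R—U}.
Of the listed edges, {S—U, P—T} are in the MST → 2.

2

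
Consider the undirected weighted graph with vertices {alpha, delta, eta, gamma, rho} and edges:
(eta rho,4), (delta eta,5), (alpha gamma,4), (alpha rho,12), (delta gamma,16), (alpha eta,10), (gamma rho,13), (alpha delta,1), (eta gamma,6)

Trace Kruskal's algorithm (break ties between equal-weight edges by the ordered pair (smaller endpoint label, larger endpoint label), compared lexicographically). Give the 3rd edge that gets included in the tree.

eta-rho

Kruskal: consider edges lightest-first.
alpha delta (1): add — endpoints in different components.
alpha gamma (4): add — endpoints in different components.
eta rho (4): add — endpoints in different components.
delta eta (5): add — endpoints in different components.
The 3rd edge added is eta rho.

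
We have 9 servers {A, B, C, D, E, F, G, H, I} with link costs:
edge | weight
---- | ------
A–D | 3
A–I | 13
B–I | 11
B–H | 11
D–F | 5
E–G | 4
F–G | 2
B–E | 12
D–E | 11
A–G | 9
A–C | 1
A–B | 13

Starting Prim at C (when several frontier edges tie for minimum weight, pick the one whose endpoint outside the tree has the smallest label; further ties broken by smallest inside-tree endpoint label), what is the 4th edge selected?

Grow the tree from C using Prim:
Step 1: frontier [A–C 1] → take A–C (1); add A.
Step 2: frontier [A–D 3, A–G 9, A–B 13, A–I 13] → take A–D (3); add D.
Step 3: frontier [A–G 9, A–B 13, A–I 13, D–F 5, D–E 11] → take D–F (5); add F.
Step 4: frontier [A–G 9, A–B 13, A–I 13, D–E 11, F–G 2] → take F–G (2); add G.
Step 5: frontier [A–B 13, A–I 13, D–E 11, E–G 4] → take E–G (4); add E.
Step 6: frontier [A–B 13, A–I 13, B–E 12] → take B–E (12); add B.
Step 7: frontier [A–I 13, B–H 11, B–I 11] → take B–H (11); add H.
Step 8: frontier [A–I 13, B–I 11] → take B–I (11); add I.
The 4th edge added is F–G.

F-G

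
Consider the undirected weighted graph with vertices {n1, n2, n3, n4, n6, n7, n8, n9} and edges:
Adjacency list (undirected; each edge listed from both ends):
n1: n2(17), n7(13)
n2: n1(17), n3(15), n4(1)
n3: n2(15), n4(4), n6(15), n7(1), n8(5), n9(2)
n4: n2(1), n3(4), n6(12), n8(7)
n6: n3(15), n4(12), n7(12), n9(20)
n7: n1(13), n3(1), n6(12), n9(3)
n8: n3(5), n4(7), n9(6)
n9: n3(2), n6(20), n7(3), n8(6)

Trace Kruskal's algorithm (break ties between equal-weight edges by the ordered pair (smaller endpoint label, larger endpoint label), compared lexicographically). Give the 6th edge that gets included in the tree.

n4-n6

Kruskal's algorithm — process edges by increasing weight (ties by edge label):
n2–n4 (1): add — endpoints in different components.
n3–n7 (1): add — endpoints in different components.
n3–n9 (2): add — endpoints in different components.
n7–n9 (3): skip — n7 and n9 already connected.
n3–n4 (4): add — endpoints in different components.
n3–n8 (5): add — endpoints in different components.
n8–n9 (6): skip — n9 and n8 already connected.
n4–n8 (7): skip — n4 and n8 already connected.
n4–n6 (12): add — endpoints in different components.
n6–n7 (12): skip — n7 and n6 already connected.
n1–n7 (13): add — endpoints in different components.
The 6th edge added is n4–n6.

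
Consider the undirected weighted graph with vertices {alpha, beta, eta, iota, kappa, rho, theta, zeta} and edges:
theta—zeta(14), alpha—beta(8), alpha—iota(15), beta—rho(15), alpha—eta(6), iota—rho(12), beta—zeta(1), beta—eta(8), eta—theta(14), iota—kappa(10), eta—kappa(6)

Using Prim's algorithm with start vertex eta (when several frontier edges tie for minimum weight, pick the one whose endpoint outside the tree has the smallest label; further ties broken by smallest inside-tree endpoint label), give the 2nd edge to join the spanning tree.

eta-kappa

Grow the tree from eta using Prim:
Step 1: frontier [alpha—eta 6, eta—kappa 6, beta—eta 8, eta—theta 14] → take alpha—eta (6); add alpha.
Step 2: frontier [alpha—beta 8, alpha—iota 15, eta—kappa 6, beta—eta 8, eta—theta 14] → take eta—kappa (6); add kappa.
Step 3: frontier [alpha—beta 8, alpha—iota 15, beta—eta 8, eta—theta 14, iota—kappa 10] → take alpha—beta (8); add beta.
Step 4: frontier [alpha—iota 15, beta—zeta 1, beta—rho 15, eta—theta 14, iota—kappa 10] → take beta—zeta (1); add zeta.
Step 5: frontier [alpha—iota 15, beta—rho 15, eta—theta 14, iota—kappa 10, theta—zeta 14] → take iota—kappa (10); add iota.
Step 6: frontier [beta—rho 15, eta—theta 14, iota—rho 12, theta—zeta 14] → take iota—rho (12); add rho.
Step 7: frontier [eta—theta 14, theta—zeta 14] → take eta—theta (14); add theta.
The 2nd edge added is eta—kappa.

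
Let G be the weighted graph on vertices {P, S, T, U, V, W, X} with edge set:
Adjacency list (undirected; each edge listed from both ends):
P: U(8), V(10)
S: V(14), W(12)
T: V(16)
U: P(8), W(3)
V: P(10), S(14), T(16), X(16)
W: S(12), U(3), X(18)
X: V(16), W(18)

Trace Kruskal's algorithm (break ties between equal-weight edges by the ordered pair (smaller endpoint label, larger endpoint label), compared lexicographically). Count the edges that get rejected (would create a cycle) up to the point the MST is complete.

1

Sort edges by weight, then run Kruskal:
U W (3): add — endpoints in different components.
P U (8): add — endpoints in different components.
P V (10): add — endpoints in different components.
S W (12): add — endpoints in different components.
S V (14): skip — V and S already connected.
T V (16): add — endpoints in different components.
V X (16): add — endpoints in different components.
Edges rejected before the tree was complete: 1.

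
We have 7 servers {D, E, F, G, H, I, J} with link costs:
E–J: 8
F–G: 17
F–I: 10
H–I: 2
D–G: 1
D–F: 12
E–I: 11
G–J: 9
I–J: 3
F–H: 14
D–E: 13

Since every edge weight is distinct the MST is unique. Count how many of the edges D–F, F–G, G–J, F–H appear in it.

Kruskal's algorithm — process edges by increasing weight (ties by edge label):
D–G (1): add — endpoints in different components.
H–I (2): add — endpoints in different components.
I–J (3): add — endpoints in different components.
E–J (8): add — endpoints in different components.
G–J (9): add — endpoints in different components.
F–I (10): add — endpoints in different components.
MST edge set: {D–G, H–I, I–J, E–J, G–J, F–I}.
Of the listed edges, {G–J} are in the MST → 1.

1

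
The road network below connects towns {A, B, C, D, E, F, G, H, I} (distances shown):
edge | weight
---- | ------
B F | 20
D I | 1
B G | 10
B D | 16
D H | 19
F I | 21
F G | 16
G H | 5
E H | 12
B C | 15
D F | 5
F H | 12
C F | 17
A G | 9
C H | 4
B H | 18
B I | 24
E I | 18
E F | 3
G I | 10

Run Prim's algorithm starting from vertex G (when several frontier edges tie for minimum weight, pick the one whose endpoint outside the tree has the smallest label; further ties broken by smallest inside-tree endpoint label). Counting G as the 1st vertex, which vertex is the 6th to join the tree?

Prim's algorithm from G:
Step 1: cheapest edge leaving the tree is G H (5); add H.
Step 2: cheapest edge leaving the tree is C H (4); add C.
Step 3: cheapest edge leaving the tree is A G (9); add A.
Step 4: cheapest edge leaving the tree is B G (10); add B.
Step 5: cheapest edge leaving the tree is G I (10); add I.
Step 6: cheapest edge leaving the tree is D I (1); add D.
Step 7: cheapest edge leaving the tree is D F (5); add F.
Step 8: cheapest edge leaving the tree is E F (3); add E.
Vertex order: G, H, C, A, B, I, D, F, E. The 6th vertex is I.

I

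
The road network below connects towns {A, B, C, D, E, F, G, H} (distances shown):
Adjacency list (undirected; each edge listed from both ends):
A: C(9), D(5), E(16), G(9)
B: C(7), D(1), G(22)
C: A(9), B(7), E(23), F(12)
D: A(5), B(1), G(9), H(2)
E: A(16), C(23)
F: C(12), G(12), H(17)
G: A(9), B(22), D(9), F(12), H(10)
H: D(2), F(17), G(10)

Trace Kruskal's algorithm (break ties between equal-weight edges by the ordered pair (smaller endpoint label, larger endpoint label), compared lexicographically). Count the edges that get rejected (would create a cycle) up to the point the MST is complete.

Kruskal's algorithm — process edges by increasing weight (ties by edge label):
B-D (1): add — endpoints in different components.
D-H (2): add — endpoints in different components.
A-D (5): add — endpoints in different components.
B-C (7): add — endpoints in different components.
A-C (9): skip — A and C already connected.
A-G (9): add — endpoints in different components.
D-G (9): skip — D and G already connected.
G-H (10): skip — G and H already connected.
C-F (12): add — endpoints in different components.
F-G (12): skip — F and G already connected.
A-E (16): add — endpoints in different components.
Edges rejected before the tree was complete: 4.

4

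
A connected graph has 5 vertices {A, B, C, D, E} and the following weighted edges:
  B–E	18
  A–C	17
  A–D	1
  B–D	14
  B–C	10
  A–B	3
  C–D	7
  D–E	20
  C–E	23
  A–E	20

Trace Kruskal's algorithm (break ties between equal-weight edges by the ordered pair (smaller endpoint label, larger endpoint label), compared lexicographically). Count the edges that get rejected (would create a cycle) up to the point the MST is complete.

Kruskal: consider edges lightest-first.
A–D (1): add. Components now {A,D} {B} {C} {E}
A–B (3): add. Components now {A,B,D} {C} {E}
C–D (7): add. Components now {A,B,C,D} {E}
B–C (10): skip — B and C already connected.
B–D (14): skip — B and D already connected.
A–C (17): skip — A and C already connected.
B–E (18): add. Components now {A,B,C,D,E}
Edges rejected before the tree was complete: 3.

3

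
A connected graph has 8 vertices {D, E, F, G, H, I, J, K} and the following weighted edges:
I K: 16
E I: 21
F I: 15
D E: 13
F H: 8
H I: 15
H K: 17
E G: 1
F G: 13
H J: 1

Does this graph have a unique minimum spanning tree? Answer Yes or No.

No

Kruskal's algorithm — process edges by increasing weight (ties by edge label):
E G (1): add — endpoints in different components.
H J (1): add — endpoints in different components.
F H (8): add — endpoints in different components.
D E (13): add — endpoints in different components.
F G (13): add — endpoints in different components.
F I (15): add — endpoints in different components.
H I (15): skip — H and I already connected.
I K (16): add — endpoints in different components.
Non-tree edge H I has weight 15, equal to the heaviest edge on its tree cycle — swapping gives another MST of the same weight. Not unique.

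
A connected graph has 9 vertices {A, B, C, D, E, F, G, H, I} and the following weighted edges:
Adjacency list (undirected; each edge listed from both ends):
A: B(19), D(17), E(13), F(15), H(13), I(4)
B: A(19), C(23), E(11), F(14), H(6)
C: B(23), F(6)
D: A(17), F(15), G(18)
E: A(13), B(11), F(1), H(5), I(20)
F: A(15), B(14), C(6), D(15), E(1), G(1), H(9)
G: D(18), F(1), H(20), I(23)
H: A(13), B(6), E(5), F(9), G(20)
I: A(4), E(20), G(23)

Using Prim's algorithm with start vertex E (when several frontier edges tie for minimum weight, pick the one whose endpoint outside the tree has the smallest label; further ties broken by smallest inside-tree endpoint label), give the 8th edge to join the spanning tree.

D-F

Grow the tree from E using Prim:
Step 1: cheapest edge leaving the tree is E-F (1); add F.
Step 2: cheapest edge leaving the tree is F-G (1); add G.
Step 3: cheapest edge leaving the tree is E-H (5); add H.
Step 4: cheapest edge leaving the tree is B-H (6); add B.
Step 5: cheapest edge leaving the tree is C-F (6); add C.
Step 6: cheapest edge leaving the tree is A-E (13); add A.
Step 7: cheapest edge leaving the tree is A-I (4); add I.
Step 8: cheapest edge leaving the tree is D-F (15); add D.
The 8th edge added is D-F.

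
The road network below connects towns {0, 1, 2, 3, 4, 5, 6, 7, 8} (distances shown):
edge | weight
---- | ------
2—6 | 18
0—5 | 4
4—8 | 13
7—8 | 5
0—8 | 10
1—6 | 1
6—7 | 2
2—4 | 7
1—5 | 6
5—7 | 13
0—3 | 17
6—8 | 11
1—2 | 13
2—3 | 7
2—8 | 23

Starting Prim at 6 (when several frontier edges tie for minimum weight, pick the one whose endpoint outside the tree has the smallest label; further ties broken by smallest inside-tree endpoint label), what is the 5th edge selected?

Prim, starting at 6.
Step 1: cheapest edge leaving the tree is 1—6 (1); add 1.
Step 2: cheapest edge leaving the tree is 6—7 (2); add 7.
Step 3: cheapest edge leaving the tree is 7—8 (5); add 8.
Step 4: cheapest edge leaving the tree is 1—5 (6); add 5.
Step 5: cheapest edge leaving the tree is 0—5 (4); add 0.
Step 6: cheapest edge leaving the tree is 1—2 (13); add 2.
Step 7: cheapest edge leaving the tree is 2—3 (7); add 3.
Step 8: cheapest edge leaving the tree is 2—4 (7); add 4.
The 5th edge added is 0—5.

0-5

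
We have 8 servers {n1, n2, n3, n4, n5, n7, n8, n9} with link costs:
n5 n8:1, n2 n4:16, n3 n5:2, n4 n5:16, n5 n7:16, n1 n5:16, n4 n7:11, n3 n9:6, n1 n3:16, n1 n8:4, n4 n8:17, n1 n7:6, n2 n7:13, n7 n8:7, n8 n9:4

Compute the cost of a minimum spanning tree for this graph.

41

Sort edges by weight, then run Kruskal:
n5 n8 (1): add — endpoints in different components.
n3 n5 (2): add — endpoints in different components.
n1 n8 (4): add — endpoints in different components.
n8 n9 (4): add — endpoints in different components.
n1 n7 (6): add — endpoints in different components.
n3 n9 (6): skip — n9 and n3 already connected.
n7 n8 (7): skip — n7 and n8 already connected.
n4 n7 (11): add — endpoints in different components.
n2 n7 (13): add — endpoints in different components.
MST edges: n5 n8, n3 n5, n1 n8, n8 n9, n1 n7, n4 n7, n2 n7; total weight 1+2+4+4+6+11+13 = 41.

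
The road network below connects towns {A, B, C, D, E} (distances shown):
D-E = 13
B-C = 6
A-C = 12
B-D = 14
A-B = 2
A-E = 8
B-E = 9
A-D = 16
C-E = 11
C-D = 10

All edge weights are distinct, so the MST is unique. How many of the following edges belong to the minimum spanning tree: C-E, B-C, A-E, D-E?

2

Kruskal: consider edges lightest-first.
A-B (2): add — endpoints in different components.
B-C (6): add — endpoints in different components.
A-E (8): add — endpoints in different components.
B-E (9): skip — B and E already connected.
C-D (10): add — endpoints in different components.
MST edge set: {A-B, B-C, A-E, C-D}.
Of the listed edges, {B-C, A-E} are in the MST → 2.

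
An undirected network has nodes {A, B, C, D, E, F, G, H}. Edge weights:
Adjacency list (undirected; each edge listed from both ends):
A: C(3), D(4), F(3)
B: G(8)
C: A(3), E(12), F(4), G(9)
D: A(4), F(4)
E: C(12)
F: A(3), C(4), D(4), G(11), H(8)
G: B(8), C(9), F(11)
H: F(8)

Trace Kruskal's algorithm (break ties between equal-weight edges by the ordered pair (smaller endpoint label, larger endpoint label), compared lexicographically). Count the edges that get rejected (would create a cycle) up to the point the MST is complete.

3

Kruskal: consider edges lightest-first.
A–C (3): add — endpoints in different components.
A–F (3): add — endpoints in different components.
A–D (4): add — endpoints in different components.
C–F (4): skip — C and F already connected.
D–F (4): skip — D and F already connected.
B–G (8): add — endpoints in different components.
F–H (8): add — endpoints in different components.
C–G (9): add — endpoints in different components.
F–G (11): skip — F and G already connected.
C–E (12): add — endpoints in different components.
Edges rejected before the tree was complete: 3.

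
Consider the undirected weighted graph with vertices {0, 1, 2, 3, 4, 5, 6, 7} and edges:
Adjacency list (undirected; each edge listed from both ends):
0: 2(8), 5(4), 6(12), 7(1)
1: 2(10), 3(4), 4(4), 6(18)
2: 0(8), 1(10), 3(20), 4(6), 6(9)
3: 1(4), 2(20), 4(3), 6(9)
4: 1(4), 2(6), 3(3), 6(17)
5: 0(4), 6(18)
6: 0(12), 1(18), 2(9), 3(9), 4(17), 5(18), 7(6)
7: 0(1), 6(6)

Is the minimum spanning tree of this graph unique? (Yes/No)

No

Kruskal's algorithm — process edges by increasing weight (ties by edge label):
0 7 (1): add — endpoints in different components.
3 4 (3): add — endpoints in different components.
0 5 (4): add — endpoints in different components.
1 3 (4): add — endpoints in different components.
1 4 (4): skip — 1 and 4 already connected.
2 4 (6): add — endpoints in different components.
6 7 (6): add — endpoints in different components.
0 2 (8): add — endpoints in different components.
Non-tree edge 1 4 has weight 4, equal to the heaviest edge on its tree cycle — swapping gives another MST of the same weight. Not unique.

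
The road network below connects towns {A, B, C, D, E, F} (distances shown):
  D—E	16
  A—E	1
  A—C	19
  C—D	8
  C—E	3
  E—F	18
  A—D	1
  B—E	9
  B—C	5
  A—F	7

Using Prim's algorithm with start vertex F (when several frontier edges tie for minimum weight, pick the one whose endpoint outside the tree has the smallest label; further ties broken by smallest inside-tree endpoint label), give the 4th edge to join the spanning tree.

C-E

Grow the tree from F using Prim:
Step 1: frontier [A—F 7, E—F 18] → take A—F (7); add A.
Step 2: frontier [A—D 1, A—E 1, A—C 19, E—F 18] → take A—D (1); add D.
Step 3: frontier [A—E 1, A—C 19, C—D 8, D—E 16, E—F 18] → take A—E (1); add E.
Step 4: frontier [A—C 19, C—D 8, C—E 3, B—E 9] → take C—E (3); add C.
Step 5: frontier [B—C 5, B—E 9] → take B—C (5); add B.
The 4th edge added is C—E.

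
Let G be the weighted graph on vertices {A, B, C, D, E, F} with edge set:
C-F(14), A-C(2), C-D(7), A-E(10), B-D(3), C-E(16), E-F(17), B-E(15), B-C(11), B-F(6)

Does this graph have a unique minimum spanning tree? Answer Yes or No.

Sort edges by weight, then run Kruskal:
A-C (2): add — endpoints in different components.
B-D (3): add — endpoints in different components.
B-F (6): add — endpoints in different components.
C-D (7): add — endpoints in different components.
A-E (10): add — endpoints in different components.
Every non-tree edge has weight strictly greater than the heaviest edge on the tree path between its endpoints, so the MST is unique.

Yes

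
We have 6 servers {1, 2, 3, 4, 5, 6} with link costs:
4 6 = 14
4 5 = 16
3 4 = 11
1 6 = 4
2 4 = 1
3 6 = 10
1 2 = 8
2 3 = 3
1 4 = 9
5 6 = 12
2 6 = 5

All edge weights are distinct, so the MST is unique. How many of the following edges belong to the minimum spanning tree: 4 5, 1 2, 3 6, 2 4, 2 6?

2

Kruskal's algorithm — process edges by increasing weight (ties by edge label):
2 4 (1): add. Components now {1} {2,4} {3} {5} {6}
2 3 (3): add. Components now {1} {2,3,4} {5} {6}
1 6 (4): add. Components now {1,6} {2,3,4} {5}
2 6 (5): add. Components now {1,2,3,4,6} {5}
1 2 (8): skip — 1 and 2 already connected.
1 4 (9): skip — 1 and 4 already connected.
3 6 (10): skip — 3 and 6 already connected.
3 4 (11): skip — 3 and 4 already connected.
5 6 (12): add. Components now {1,2,3,4,5,6}
MST edge set: {2 4, 2 3, 1 6, 2 6, 5 6}.
Of the listed edges, {2 4, 2 6} are in the MST → 2.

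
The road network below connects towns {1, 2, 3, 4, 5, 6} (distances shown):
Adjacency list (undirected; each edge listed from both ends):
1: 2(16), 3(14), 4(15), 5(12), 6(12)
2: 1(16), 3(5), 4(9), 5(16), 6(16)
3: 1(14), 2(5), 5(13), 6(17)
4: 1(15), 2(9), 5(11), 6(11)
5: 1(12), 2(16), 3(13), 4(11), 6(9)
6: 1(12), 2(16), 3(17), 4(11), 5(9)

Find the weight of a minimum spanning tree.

Sort edges by weight, then run Kruskal:
2 3 (5): add. Components now {1} {2,3} {4} {5} {6}
2 4 (9): add. Components now {1} {2,3,4} {5} {6}
5 6 (9): add. Components now {1} {2,3,4} {5,6}
4 5 (11): add. Components now {1} {2,3,4,5,6}
4 6 (11): skip — 4 and 6 already connected.
1 5 (12): add. Components now {1,2,3,4,5,6}
MST edges: 2 3, 2 4, 5 6, 4 5, 1 5; total weight 5+9+9+11+12 = 46.

46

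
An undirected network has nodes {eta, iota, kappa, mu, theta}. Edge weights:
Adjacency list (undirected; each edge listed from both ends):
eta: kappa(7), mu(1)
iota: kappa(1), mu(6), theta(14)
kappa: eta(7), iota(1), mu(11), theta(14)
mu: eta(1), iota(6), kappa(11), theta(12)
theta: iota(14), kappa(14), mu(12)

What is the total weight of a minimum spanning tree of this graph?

Prim's algorithm from iota:
Step 1: frontier [iota-kappa 1, iota-mu 6, iota-theta 14] → take iota-kappa (1); add kappa.
Step 2: frontier [iota-mu 6, iota-theta 14, eta-kappa 7, kappa-mu 11, kappa-theta 14] → take iota-mu (6); add mu.
Step 3: frontier [iota-theta 14, eta-kappa 7, kappa-theta 14, eta-mu 1, mu-theta 12] → take eta-mu (1); add eta.
Step 4: frontier [iota-theta 14, kappa-theta 14, mu-theta 12] → take mu-theta (12); add theta.
MST edges: iota-kappa, iota-mu, eta-mu, mu-theta; total weight 1+6+1+12 = 20.

20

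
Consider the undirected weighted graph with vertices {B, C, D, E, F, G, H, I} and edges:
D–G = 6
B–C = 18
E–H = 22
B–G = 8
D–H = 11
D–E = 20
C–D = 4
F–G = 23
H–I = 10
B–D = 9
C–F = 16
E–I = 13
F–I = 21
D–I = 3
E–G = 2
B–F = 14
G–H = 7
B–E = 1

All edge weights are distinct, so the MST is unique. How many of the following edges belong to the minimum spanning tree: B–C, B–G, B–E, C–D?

2

Kruskal: consider edges lightest-first.
B–E (1): add — endpoints in different components.
E–G (2): add — endpoints in different components.
D–I (3): add — endpoints in different components.
C–D (4): add — endpoints in different components.
D–G (6): add — endpoints in different components.
G–H (7): add — endpoints in different components.
B–G (8): skip — B and G already connected.
B–D (9): skip — B and D already connected.
H–I (10): skip — H and I already connected.
D–H (11): skip — D and H already connected.
E–I (13): skip — E and I already connected.
B–F (14): add — endpoints in different components.
MST edge set: {B–E, E–G, D–I, C–D, D–G, G–H, B–F}.
Of the listed edges, {B–E, C–D} are in the MST → 2.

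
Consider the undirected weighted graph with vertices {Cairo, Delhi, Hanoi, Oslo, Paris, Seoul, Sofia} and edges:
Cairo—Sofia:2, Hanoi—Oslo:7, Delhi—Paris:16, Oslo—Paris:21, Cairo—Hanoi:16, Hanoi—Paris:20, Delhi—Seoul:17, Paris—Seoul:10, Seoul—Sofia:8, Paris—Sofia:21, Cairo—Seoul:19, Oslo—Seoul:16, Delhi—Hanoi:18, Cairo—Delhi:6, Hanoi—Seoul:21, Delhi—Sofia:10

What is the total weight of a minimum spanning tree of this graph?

Prim's algorithm from Cairo:
Step 1: cheapest edge leaving the tree is Cairo—Sofia (2); add Sofia.
Step 2: cheapest edge leaving the tree is Cairo—Delhi (6); add Delhi.
Step 3: cheapest edge leaving the tree is Seoul—Sofia (8); add Seoul.
Step 4: cheapest edge leaving the tree is Paris—Seoul (10); add Paris.
Step 5: cheapest edge leaving the tree is Cairo—Hanoi (16); add Hanoi.
Step 6: cheapest edge leaving the tree is Hanoi—Oslo (7); add Oslo.
MST edges: Cairo—Sofia, Cairo—Delhi, Seoul—Sofia, Paris—Seoul, Cairo—Hanoi, Hanoi—Oslo; total weight 2+6+8+10+16+7 = 49.

49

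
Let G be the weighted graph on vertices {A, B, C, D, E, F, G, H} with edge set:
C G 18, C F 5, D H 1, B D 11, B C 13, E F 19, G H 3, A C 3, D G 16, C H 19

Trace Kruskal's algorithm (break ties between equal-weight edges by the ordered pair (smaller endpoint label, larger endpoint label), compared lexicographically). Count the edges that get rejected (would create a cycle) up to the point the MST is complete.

Kruskal: consider edges lightest-first.
D H (1): add — endpoints in different components.
A C (3): add — endpoints in different components.
G H (3): add — endpoints in different components.
C F (5): add — endpoints in different components.
B D (11): add — endpoints in different components.
B C (13): add — endpoints in different components.
D G (16): skip — D and G already connected.
C G (18): skip — C and G already connected.
C H (19): skip — C and H already connected.
E F (19): add — endpoints in different components.
Edges rejected before the tree was complete: 3.

3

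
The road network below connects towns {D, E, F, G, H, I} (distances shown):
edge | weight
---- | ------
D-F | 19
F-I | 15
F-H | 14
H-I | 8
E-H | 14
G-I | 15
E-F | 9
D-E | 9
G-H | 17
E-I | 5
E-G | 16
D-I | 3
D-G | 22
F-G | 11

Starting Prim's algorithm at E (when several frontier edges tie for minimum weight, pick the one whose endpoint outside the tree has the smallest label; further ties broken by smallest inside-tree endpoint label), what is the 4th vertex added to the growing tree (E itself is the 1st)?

H

Prim's algorithm from E:
Step 1: cheapest edge leaving the tree is E-I (5); add I.
Step 2: cheapest edge leaving the tree is D-I (3); add D.
Step 3: cheapest edge leaving the tree is H-I (8); add H.
Step 4: cheapest edge leaving the tree is E-F (9); add F.
Step 5: cheapest edge leaving the tree is F-G (11); add G.
Vertex order: E, I, D, H, F, G. The 4th vertex is H.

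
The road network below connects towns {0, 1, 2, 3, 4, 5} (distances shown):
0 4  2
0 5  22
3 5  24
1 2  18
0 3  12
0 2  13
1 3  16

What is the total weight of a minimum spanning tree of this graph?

65

Kruskal: consider edges lightest-first.
0 4 (2): add. Components now {0,4} {1} {2} {3} {5}
0 3 (12): add. Components now {0,3,4} {1} {2} {5}
0 2 (13): add. Components now {0,2,3,4} {1} {5}
1 3 (16): add. Components now {0,1,2,3,4} {5}
1 2 (18): skip — 1 and 2 already connected.
0 5 (22): add. Components now {0,1,2,3,4,5}
MST edges: 0 4, 0 3, 0 2, 1 3, 0 5; total weight 2+12+13+16+22 = 65.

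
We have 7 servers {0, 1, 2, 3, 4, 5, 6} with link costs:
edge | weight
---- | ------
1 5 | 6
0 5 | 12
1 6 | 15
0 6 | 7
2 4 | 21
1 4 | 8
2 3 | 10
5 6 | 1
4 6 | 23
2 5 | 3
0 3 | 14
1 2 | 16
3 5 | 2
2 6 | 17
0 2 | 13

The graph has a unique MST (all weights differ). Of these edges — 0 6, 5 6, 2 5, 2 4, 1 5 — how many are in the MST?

Sort edges by weight, then run Kruskal:
5 6 (1): add. Components now {0} {1} {2} {3} {4} {5,6}
3 5 (2): add. Components now {0} {1} {2} {3,5,6} {4}
2 5 (3): add. Components now {0} {1} {2,3,5,6} {4}
1 5 (6): add. Components now {0} {1,2,3,5,6} {4}
0 6 (7): add. Components now {0,1,2,3,5,6} {4}
1 4 (8): add. Components now {0,1,2,3,4,5,6}
MST edge set: {5 6, 3 5, 2 5, 1 5, 0 6, 1 4}.
Of the listed edges, {0 6, 5 6, 2 5, 1 5} are in the MST → 4.

4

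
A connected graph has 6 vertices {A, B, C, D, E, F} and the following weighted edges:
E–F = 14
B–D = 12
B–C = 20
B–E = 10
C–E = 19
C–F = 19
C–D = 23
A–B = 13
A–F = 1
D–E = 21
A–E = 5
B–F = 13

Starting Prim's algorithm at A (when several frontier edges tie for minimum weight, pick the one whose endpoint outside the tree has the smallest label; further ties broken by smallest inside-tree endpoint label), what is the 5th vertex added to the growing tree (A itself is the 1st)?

D

Grow the tree from A using Prim:
Step 1: cheapest edge leaving the tree is A–F (1); add F.
Step 2: cheapest edge leaving the tree is A–E (5); add E.
Step 3: cheapest edge leaving the tree is B–E (10); add B.
Step 4: cheapest edge leaving the tree is B–D (12); add D.
Step 5: cheapest edge leaving the tree is C–E (19); add C.
Vertex order: A, F, E, B, D, C. The 5th vertex is D.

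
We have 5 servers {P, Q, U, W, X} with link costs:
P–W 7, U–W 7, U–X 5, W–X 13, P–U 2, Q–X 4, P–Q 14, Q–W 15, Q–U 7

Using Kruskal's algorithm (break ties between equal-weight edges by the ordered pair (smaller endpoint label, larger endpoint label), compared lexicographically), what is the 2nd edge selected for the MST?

Kruskal: consider edges lightest-first.
P–U (2): add — endpoints in different components.
Q–X (4): add — endpoints in different components.
U–X (5): add — endpoints in different components.
P–W (7): add — endpoints in different components.
The 2nd edge added is Q–X.

Q-X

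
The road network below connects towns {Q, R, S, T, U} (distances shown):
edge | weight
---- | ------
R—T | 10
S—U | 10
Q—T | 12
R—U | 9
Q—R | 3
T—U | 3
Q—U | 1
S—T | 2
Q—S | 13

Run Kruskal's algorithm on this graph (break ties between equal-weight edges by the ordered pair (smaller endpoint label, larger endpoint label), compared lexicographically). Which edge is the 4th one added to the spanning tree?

T-U

Kruskal: consider edges lightest-first.
Q—U (1): add. Components now {R} {T} {Q,U} {S}
S—T (2): add. Components now {R} {S,T} {Q,U}
Q—R (3): add. Components now {Q,R,U} {S,T}
T—U (3): add. Components now {Q,R,S,T,U}
The 4th edge added is T—U.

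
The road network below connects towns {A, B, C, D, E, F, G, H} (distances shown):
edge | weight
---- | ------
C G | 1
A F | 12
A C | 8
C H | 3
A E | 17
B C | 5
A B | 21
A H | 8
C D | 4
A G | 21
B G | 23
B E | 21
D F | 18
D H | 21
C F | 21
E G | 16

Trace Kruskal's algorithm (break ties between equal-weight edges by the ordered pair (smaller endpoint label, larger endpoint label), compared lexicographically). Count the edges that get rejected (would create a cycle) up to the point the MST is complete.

Kruskal's algorithm — process edges by increasing weight (ties by edge label):
C G (1): add — endpoints in different components.
C H (3): add — endpoints in different components.
C D (4): add — endpoints in different components.
B C (5): add — endpoints in different components.
A C (8): add — endpoints in different components.
A H (8): skip — A and H already connected.
A F (12): add — endpoints in different components.
E G (16): add — endpoints in different components.
Edges rejected before the tree was complete: 1.

1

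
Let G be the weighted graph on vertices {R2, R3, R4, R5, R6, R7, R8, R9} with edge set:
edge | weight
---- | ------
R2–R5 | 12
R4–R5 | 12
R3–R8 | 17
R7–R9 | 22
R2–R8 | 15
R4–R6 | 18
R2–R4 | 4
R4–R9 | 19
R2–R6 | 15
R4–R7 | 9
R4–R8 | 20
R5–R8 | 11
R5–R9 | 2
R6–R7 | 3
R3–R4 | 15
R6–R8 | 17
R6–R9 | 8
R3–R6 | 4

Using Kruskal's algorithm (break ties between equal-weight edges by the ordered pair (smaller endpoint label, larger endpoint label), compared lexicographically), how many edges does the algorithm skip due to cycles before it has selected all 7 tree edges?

0

Sort edges by weight, then run Kruskal:
R5–R9 (2): add — endpoints in different components.
R6–R7 (3): add — endpoints in different components.
R2–R4 (4): add — endpoints in different components.
R3–R6 (4): add — endpoints in different components.
R6–R9 (8): add — endpoints in different components.
R4–R7 (9): add — endpoints in different components.
R5–R8 (11): add — endpoints in different components.
Edges rejected before the tree was complete: 0.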